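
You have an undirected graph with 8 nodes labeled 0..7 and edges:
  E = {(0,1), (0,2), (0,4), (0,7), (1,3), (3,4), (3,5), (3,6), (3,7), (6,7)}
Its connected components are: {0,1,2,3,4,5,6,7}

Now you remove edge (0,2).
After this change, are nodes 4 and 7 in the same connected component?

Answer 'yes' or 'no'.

Answer: yes

Derivation:
Initial components: {0,1,2,3,4,5,6,7}
Removing edge (0,2): it was a bridge — component count 1 -> 2.
New components: {0,1,3,4,5,6,7} {2}
Are 4 and 7 in the same component? yes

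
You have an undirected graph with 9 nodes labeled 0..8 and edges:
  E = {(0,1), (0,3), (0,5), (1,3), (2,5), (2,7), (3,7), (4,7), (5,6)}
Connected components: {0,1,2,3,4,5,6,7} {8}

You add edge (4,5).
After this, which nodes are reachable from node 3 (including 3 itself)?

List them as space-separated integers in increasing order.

Before: nodes reachable from 3: {0,1,2,3,4,5,6,7}
Adding (4,5): both endpoints already in same component. Reachability from 3 unchanged.
After: nodes reachable from 3: {0,1,2,3,4,5,6,7}

Answer: 0 1 2 3 4 5 6 7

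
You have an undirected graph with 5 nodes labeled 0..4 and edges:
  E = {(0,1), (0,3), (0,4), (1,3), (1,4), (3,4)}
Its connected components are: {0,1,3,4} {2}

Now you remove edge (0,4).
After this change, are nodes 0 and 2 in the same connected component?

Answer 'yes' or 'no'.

Initial components: {0,1,3,4} {2}
Removing edge (0,4): not a bridge — component count unchanged at 2.
New components: {0,1,3,4} {2}
Are 0 and 2 in the same component? no

Answer: no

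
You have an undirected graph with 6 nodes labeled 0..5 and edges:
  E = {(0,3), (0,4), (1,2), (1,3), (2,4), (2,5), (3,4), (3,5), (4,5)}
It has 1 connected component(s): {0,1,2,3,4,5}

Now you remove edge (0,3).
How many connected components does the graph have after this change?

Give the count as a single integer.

Answer: 1

Derivation:
Initial component count: 1
Remove (0,3): not a bridge. Count unchanged: 1.
  After removal, components: {0,1,2,3,4,5}
New component count: 1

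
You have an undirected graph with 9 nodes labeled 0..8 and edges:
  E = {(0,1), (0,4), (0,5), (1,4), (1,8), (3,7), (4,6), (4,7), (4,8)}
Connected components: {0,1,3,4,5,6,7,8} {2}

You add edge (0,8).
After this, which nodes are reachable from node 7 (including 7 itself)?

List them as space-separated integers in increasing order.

Answer: 0 1 3 4 5 6 7 8

Derivation:
Before: nodes reachable from 7: {0,1,3,4,5,6,7,8}
Adding (0,8): both endpoints already in same component. Reachability from 7 unchanged.
After: nodes reachable from 7: {0,1,3,4,5,6,7,8}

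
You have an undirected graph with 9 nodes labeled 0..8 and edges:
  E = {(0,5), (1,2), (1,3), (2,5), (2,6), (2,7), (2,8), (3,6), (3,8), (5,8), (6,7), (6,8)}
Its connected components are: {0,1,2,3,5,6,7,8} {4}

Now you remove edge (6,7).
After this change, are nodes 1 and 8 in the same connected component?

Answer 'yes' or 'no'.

Answer: yes

Derivation:
Initial components: {0,1,2,3,5,6,7,8} {4}
Removing edge (6,7): not a bridge — component count unchanged at 2.
New components: {0,1,2,3,5,6,7,8} {4}
Are 1 and 8 in the same component? yes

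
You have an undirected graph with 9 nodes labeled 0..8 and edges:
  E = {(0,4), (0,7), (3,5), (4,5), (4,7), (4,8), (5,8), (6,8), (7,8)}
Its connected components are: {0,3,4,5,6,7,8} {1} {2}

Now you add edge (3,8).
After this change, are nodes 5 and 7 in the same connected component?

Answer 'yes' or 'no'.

Answer: yes

Derivation:
Initial components: {0,3,4,5,6,7,8} {1} {2}
Adding edge (3,8): both already in same component {0,3,4,5,6,7,8}. No change.
New components: {0,3,4,5,6,7,8} {1} {2}
Are 5 and 7 in the same component? yes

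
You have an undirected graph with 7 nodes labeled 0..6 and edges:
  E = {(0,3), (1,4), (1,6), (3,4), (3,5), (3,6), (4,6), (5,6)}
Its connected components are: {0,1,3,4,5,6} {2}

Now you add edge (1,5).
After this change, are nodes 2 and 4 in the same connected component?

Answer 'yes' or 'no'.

Initial components: {0,1,3,4,5,6} {2}
Adding edge (1,5): both already in same component {0,1,3,4,5,6}. No change.
New components: {0,1,3,4,5,6} {2}
Are 2 and 4 in the same component? no

Answer: no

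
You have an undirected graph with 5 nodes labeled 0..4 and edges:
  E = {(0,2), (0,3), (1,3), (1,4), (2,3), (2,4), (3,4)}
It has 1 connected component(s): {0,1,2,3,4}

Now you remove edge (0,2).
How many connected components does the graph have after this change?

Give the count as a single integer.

Answer: 1

Derivation:
Initial component count: 1
Remove (0,2): not a bridge. Count unchanged: 1.
  After removal, components: {0,1,2,3,4}
New component count: 1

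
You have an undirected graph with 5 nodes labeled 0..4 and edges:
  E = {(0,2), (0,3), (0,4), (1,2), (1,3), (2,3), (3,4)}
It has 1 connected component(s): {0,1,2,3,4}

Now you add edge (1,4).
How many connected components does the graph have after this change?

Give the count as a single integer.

Initial component count: 1
Add (1,4): endpoints already in same component. Count unchanged: 1.
New component count: 1

Answer: 1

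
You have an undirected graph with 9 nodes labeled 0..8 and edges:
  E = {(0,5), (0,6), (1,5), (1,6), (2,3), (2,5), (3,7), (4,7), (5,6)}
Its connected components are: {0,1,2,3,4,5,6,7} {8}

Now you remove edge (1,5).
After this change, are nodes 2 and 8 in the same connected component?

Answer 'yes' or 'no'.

Answer: no

Derivation:
Initial components: {0,1,2,3,4,5,6,7} {8}
Removing edge (1,5): not a bridge — component count unchanged at 2.
New components: {0,1,2,3,4,5,6,7} {8}
Are 2 and 8 in the same component? no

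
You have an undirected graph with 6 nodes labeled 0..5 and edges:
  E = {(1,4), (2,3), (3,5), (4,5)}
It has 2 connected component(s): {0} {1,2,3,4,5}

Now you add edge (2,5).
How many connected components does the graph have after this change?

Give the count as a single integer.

Answer: 2

Derivation:
Initial component count: 2
Add (2,5): endpoints already in same component. Count unchanged: 2.
New component count: 2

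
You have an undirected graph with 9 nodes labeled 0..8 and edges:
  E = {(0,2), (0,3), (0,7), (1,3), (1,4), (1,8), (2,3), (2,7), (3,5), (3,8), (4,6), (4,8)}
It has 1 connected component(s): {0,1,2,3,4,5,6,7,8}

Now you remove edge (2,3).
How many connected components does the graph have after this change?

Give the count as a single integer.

Answer: 1

Derivation:
Initial component count: 1
Remove (2,3): not a bridge. Count unchanged: 1.
  After removal, components: {0,1,2,3,4,5,6,7,8}
New component count: 1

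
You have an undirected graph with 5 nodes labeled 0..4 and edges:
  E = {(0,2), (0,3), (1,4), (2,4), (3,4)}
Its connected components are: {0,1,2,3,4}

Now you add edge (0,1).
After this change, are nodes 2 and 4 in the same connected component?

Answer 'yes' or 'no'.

Answer: yes

Derivation:
Initial components: {0,1,2,3,4}
Adding edge (0,1): both already in same component {0,1,2,3,4}. No change.
New components: {0,1,2,3,4}
Are 2 and 4 in the same component? yes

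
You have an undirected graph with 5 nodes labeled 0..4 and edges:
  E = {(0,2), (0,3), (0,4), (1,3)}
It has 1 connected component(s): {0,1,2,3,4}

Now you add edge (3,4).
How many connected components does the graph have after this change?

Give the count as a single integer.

Answer: 1

Derivation:
Initial component count: 1
Add (3,4): endpoints already in same component. Count unchanged: 1.
New component count: 1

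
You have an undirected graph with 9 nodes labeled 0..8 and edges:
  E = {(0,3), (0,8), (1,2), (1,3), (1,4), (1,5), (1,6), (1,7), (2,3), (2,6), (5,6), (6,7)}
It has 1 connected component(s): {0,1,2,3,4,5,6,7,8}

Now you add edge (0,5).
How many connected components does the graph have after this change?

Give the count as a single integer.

Initial component count: 1
Add (0,5): endpoints already in same component. Count unchanged: 1.
New component count: 1

Answer: 1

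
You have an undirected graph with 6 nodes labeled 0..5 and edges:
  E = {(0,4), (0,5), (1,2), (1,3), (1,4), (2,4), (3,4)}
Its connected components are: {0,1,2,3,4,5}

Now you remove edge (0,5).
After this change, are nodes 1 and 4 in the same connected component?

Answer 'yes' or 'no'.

Initial components: {0,1,2,3,4,5}
Removing edge (0,5): it was a bridge — component count 1 -> 2.
New components: {0,1,2,3,4} {5}
Are 1 and 4 in the same component? yes

Answer: yes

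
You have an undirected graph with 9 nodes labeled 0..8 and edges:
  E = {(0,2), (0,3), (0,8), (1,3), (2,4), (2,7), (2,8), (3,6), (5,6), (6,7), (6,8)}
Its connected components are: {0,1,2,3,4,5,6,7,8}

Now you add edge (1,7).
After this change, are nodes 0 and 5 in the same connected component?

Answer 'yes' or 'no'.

Answer: yes

Derivation:
Initial components: {0,1,2,3,4,5,6,7,8}
Adding edge (1,7): both already in same component {0,1,2,3,4,5,6,7,8}. No change.
New components: {0,1,2,3,4,5,6,7,8}
Are 0 and 5 in the same component? yes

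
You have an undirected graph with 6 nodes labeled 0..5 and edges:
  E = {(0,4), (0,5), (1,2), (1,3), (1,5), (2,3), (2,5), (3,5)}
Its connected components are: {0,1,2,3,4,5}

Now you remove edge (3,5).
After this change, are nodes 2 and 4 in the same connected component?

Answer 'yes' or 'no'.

Answer: yes

Derivation:
Initial components: {0,1,2,3,4,5}
Removing edge (3,5): not a bridge — component count unchanged at 1.
New components: {0,1,2,3,4,5}
Are 2 and 4 in the same component? yes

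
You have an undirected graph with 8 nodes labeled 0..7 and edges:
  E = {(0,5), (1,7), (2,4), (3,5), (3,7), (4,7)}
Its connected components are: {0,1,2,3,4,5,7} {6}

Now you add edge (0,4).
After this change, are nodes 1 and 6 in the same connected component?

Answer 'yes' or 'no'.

Initial components: {0,1,2,3,4,5,7} {6}
Adding edge (0,4): both already in same component {0,1,2,3,4,5,7}. No change.
New components: {0,1,2,3,4,5,7} {6}
Are 1 and 6 in the same component? no

Answer: no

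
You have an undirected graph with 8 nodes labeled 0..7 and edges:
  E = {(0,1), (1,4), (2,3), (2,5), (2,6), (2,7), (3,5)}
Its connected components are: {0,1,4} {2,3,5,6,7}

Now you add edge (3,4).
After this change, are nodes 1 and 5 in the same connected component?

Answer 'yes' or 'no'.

Initial components: {0,1,4} {2,3,5,6,7}
Adding edge (3,4): merges {2,3,5,6,7} and {0,1,4}.
New components: {0,1,2,3,4,5,6,7}
Are 1 and 5 in the same component? yes

Answer: yes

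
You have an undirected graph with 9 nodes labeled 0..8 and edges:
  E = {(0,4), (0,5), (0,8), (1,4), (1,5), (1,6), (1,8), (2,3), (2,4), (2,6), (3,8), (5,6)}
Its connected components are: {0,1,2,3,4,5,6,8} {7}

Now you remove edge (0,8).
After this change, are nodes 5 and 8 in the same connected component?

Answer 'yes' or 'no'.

Answer: yes

Derivation:
Initial components: {0,1,2,3,4,5,6,8} {7}
Removing edge (0,8): not a bridge — component count unchanged at 2.
New components: {0,1,2,3,4,5,6,8} {7}
Are 5 and 8 in the same component? yes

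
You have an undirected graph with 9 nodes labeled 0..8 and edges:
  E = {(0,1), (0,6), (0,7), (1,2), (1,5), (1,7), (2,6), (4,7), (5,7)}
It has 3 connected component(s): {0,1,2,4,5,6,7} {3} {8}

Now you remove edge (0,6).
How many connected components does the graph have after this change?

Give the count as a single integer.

Answer: 3

Derivation:
Initial component count: 3
Remove (0,6): not a bridge. Count unchanged: 3.
  After removal, components: {0,1,2,4,5,6,7} {3} {8}
New component count: 3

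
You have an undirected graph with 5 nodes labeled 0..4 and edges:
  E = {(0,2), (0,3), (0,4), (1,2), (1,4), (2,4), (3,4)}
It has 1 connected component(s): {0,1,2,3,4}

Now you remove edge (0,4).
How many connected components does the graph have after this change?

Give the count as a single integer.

Initial component count: 1
Remove (0,4): not a bridge. Count unchanged: 1.
  After removal, components: {0,1,2,3,4}
New component count: 1

Answer: 1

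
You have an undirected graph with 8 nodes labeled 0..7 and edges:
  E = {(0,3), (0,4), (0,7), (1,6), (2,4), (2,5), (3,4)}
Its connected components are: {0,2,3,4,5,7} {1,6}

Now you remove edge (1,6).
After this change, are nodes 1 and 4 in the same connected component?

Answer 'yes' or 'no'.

Answer: no

Derivation:
Initial components: {0,2,3,4,5,7} {1,6}
Removing edge (1,6): it was a bridge — component count 2 -> 3.
New components: {0,2,3,4,5,7} {1} {6}
Are 1 and 4 in the same component? no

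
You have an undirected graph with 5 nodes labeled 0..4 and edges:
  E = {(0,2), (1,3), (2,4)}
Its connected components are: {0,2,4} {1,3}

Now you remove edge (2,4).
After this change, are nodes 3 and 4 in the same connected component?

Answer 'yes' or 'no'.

Initial components: {0,2,4} {1,3}
Removing edge (2,4): it was a bridge — component count 2 -> 3.
New components: {0,2} {1,3} {4}
Are 3 and 4 in the same component? no

Answer: no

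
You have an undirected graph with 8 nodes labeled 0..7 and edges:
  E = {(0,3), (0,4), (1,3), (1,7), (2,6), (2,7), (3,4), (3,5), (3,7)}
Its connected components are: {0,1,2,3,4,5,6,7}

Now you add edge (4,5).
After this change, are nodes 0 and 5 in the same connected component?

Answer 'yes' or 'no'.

Answer: yes

Derivation:
Initial components: {0,1,2,3,4,5,6,7}
Adding edge (4,5): both already in same component {0,1,2,3,4,5,6,7}. No change.
New components: {0,1,2,3,4,5,6,7}
Are 0 and 5 in the same component? yes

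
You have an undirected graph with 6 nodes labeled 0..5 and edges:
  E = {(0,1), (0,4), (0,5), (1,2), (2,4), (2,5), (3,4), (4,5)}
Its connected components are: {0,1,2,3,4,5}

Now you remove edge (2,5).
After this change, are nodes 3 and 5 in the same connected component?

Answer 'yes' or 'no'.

Answer: yes

Derivation:
Initial components: {0,1,2,3,4,5}
Removing edge (2,5): not a bridge — component count unchanged at 1.
New components: {0,1,2,3,4,5}
Are 3 and 5 in the same component? yes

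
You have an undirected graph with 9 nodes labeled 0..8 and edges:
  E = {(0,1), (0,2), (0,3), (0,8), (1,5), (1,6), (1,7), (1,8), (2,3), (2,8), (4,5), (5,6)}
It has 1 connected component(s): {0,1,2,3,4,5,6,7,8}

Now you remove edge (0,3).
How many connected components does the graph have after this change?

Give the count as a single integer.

Initial component count: 1
Remove (0,3): not a bridge. Count unchanged: 1.
  After removal, components: {0,1,2,3,4,5,6,7,8}
New component count: 1

Answer: 1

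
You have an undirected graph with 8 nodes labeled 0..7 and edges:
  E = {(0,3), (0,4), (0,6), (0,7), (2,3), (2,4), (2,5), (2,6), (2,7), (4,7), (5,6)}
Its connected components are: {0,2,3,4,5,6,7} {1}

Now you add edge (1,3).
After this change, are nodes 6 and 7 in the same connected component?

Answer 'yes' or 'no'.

Answer: yes

Derivation:
Initial components: {0,2,3,4,5,6,7} {1}
Adding edge (1,3): merges {1} and {0,2,3,4,5,6,7}.
New components: {0,1,2,3,4,5,6,7}
Are 6 and 7 in the same component? yes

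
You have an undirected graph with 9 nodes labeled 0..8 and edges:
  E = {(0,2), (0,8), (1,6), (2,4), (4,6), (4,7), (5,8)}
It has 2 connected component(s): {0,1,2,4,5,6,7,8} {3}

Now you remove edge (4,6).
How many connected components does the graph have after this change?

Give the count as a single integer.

Answer: 3

Derivation:
Initial component count: 2
Remove (4,6): it was a bridge. Count increases: 2 -> 3.
  After removal, components: {0,2,4,5,7,8} {1,6} {3}
New component count: 3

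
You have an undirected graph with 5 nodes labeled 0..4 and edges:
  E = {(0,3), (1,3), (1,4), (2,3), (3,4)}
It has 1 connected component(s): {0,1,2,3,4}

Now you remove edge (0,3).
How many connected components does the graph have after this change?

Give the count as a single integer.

Initial component count: 1
Remove (0,3): it was a bridge. Count increases: 1 -> 2.
  After removal, components: {0} {1,2,3,4}
New component count: 2

Answer: 2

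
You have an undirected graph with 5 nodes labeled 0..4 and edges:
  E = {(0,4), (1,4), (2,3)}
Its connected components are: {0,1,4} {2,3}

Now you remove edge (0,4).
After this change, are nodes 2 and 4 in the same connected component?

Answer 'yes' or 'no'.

Initial components: {0,1,4} {2,3}
Removing edge (0,4): it was a bridge — component count 2 -> 3.
New components: {0} {1,4} {2,3}
Are 2 and 4 in the same component? no

Answer: no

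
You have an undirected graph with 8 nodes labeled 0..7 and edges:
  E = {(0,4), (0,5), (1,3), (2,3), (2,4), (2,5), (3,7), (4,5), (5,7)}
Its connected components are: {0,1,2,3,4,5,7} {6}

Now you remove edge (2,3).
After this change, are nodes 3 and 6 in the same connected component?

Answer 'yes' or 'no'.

Initial components: {0,1,2,3,4,5,7} {6}
Removing edge (2,3): not a bridge — component count unchanged at 2.
New components: {0,1,2,3,4,5,7} {6}
Are 3 and 6 in the same component? no

Answer: no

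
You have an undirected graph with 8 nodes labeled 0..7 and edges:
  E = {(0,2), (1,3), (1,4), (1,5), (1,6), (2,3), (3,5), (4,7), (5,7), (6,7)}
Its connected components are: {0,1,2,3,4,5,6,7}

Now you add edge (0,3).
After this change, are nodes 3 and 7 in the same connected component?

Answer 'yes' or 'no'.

Initial components: {0,1,2,3,4,5,6,7}
Adding edge (0,3): both already in same component {0,1,2,3,4,5,6,7}. No change.
New components: {0,1,2,3,4,5,6,7}
Are 3 and 7 in the same component? yes

Answer: yes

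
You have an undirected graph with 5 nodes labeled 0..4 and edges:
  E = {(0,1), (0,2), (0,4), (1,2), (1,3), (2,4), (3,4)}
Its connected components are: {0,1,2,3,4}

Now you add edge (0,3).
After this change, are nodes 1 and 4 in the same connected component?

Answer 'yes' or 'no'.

Initial components: {0,1,2,3,4}
Adding edge (0,3): both already in same component {0,1,2,3,4}. No change.
New components: {0,1,2,3,4}
Are 1 and 4 in the same component? yes

Answer: yes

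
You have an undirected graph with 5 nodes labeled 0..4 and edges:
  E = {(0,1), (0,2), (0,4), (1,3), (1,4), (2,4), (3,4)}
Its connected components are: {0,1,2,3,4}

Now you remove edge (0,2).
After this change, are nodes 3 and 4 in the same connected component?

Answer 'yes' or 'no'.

Answer: yes

Derivation:
Initial components: {0,1,2,3,4}
Removing edge (0,2): not a bridge — component count unchanged at 1.
New components: {0,1,2,3,4}
Are 3 and 4 in the same component? yes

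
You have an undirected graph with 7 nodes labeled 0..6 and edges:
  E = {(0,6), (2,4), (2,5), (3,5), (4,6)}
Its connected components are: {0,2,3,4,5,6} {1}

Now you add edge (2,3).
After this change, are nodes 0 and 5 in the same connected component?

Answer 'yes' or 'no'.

Answer: yes

Derivation:
Initial components: {0,2,3,4,5,6} {1}
Adding edge (2,3): both already in same component {0,2,3,4,5,6}. No change.
New components: {0,2,3,4,5,6} {1}
Are 0 and 5 in the same component? yes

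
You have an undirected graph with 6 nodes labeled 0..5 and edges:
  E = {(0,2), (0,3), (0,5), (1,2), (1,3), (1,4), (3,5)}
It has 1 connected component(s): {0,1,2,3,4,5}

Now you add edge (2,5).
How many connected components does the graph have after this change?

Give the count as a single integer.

Initial component count: 1
Add (2,5): endpoints already in same component. Count unchanged: 1.
New component count: 1

Answer: 1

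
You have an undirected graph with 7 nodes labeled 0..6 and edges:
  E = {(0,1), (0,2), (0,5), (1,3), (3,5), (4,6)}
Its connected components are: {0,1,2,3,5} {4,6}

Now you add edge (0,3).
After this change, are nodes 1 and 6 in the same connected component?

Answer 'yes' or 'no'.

Initial components: {0,1,2,3,5} {4,6}
Adding edge (0,3): both already in same component {0,1,2,3,5}. No change.
New components: {0,1,2,3,5} {4,6}
Are 1 and 6 in the same component? no

Answer: no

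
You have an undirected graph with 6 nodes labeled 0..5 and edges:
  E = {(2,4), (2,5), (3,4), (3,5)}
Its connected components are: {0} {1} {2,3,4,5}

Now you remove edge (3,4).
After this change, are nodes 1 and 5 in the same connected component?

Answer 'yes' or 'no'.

Initial components: {0} {1} {2,3,4,5}
Removing edge (3,4): not a bridge — component count unchanged at 3.
New components: {0} {1} {2,3,4,5}
Are 1 and 5 in the same component? no

Answer: no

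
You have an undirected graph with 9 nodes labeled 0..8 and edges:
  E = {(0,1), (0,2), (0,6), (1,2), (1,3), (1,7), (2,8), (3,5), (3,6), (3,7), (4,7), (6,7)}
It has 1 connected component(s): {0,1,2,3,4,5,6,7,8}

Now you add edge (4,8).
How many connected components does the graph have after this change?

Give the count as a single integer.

Initial component count: 1
Add (4,8): endpoints already in same component. Count unchanged: 1.
New component count: 1

Answer: 1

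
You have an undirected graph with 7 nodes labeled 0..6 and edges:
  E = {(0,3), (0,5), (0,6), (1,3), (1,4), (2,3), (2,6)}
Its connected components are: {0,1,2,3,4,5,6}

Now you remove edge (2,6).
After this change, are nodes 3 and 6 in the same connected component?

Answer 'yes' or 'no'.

Answer: yes

Derivation:
Initial components: {0,1,2,3,4,5,6}
Removing edge (2,6): not a bridge — component count unchanged at 1.
New components: {0,1,2,3,4,5,6}
Are 3 and 6 in the same component? yes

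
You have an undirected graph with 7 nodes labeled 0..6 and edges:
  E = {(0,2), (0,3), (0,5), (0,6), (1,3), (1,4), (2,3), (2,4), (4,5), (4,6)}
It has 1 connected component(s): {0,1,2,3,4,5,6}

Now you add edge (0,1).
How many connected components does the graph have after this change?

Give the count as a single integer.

Answer: 1

Derivation:
Initial component count: 1
Add (0,1): endpoints already in same component. Count unchanged: 1.
New component count: 1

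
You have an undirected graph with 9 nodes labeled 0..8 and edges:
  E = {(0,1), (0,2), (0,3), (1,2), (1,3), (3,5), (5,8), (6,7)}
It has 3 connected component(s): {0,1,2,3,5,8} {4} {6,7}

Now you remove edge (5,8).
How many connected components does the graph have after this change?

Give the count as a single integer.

Answer: 4

Derivation:
Initial component count: 3
Remove (5,8): it was a bridge. Count increases: 3 -> 4.
  After removal, components: {0,1,2,3,5} {4} {6,7} {8}
New component count: 4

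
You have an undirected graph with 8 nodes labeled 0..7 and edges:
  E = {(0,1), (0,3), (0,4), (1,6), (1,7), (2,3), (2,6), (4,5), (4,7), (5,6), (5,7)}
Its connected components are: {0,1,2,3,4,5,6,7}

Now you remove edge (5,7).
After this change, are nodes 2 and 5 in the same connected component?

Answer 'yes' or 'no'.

Initial components: {0,1,2,3,4,5,6,7}
Removing edge (5,7): not a bridge — component count unchanged at 1.
New components: {0,1,2,3,4,5,6,7}
Are 2 and 5 in the same component? yes

Answer: yes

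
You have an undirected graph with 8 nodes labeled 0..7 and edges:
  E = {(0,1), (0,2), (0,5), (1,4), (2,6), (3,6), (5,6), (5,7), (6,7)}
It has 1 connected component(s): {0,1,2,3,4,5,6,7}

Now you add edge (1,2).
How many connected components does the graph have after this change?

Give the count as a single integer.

Initial component count: 1
Add (1,2): endpoints already in same component. Count unchanged: 1.
New component count: 1

Answer: 1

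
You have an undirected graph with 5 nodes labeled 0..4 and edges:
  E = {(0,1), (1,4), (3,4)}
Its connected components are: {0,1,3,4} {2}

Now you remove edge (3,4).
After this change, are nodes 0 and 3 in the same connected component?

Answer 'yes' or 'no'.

Initial components: {0,1,3,4} {2}
Removing edge (3,4): it was a bridge — component count 2 -> 3.
New components: {0,1,4} {2} {3}
Are 0 and 3 in the same component? no

Answer: no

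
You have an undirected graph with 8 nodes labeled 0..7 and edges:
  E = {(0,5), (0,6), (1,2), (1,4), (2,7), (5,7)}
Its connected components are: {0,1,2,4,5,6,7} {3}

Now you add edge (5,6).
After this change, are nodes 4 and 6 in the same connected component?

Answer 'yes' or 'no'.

Initial components: {0,1,2,4,5,6,7} {3}
Adding edge (5,6): both already in same component {0,1,2,4,5,6,7}. No change.
New components: {0,1,2,4,5,6,7} {3}
Are 4 and 6 in the same component? yes

Answer: yes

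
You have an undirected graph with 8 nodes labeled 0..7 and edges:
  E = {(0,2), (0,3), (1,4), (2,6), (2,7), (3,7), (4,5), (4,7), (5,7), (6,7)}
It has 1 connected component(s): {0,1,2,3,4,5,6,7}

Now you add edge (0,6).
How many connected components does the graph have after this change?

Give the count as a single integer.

Answer: 1

Derivation:
Initial component count: 1
Add (0,6): endpoints already in same component. Count unchanged: 1.
New component count: 1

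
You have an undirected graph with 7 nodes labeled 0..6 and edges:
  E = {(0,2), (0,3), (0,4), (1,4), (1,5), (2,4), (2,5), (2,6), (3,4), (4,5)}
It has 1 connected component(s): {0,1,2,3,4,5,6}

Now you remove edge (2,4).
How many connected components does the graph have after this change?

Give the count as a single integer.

Initial component count: 1
Remove (2,4): not a bridge. Count unchanged: 1.
  After removal, components: {0,1,2,3,4,5,6}
New component count: 1

Answer: 1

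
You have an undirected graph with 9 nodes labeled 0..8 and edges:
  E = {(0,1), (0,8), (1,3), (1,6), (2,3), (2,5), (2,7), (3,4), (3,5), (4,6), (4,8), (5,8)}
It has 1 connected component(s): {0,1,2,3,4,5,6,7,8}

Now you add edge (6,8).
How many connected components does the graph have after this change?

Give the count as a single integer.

Initial component count: 1
Add (6,8): endpoints already in same component. Count unchanged: 1.
New component count: 1

Answer: 1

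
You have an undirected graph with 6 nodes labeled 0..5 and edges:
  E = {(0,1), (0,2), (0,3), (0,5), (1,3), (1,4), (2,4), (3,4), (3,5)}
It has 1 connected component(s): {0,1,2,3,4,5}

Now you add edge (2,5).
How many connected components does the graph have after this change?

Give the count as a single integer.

Answer: 1

Derivation:
Initial component count: 1
Add (2,5): endpoints already in same component. Count unchanged: 1.
New component count: 1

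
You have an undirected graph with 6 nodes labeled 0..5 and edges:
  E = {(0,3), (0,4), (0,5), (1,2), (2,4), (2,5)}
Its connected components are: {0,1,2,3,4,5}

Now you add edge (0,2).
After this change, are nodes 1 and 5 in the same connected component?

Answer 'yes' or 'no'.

Initial components: {0,1,2,3,4,5}
Adding edge (0,2): both already in same component {0,1,2,3,4,5}. No change.
New components: {0,1,2,3,4,5}
Are 1 and 5 in the same component? yes

Answer: yes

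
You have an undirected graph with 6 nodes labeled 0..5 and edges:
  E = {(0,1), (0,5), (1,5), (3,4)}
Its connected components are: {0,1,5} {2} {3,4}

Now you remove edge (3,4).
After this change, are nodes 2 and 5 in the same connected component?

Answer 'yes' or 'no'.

Initial components: {0,1,5} {2} {3,4}
Removing edge (3,4): it was a bridge — component count 3 -> 4.
New components: {0,1,5} {2} {3} {4}
Are 2 and 5 in the same component? no

Answer: no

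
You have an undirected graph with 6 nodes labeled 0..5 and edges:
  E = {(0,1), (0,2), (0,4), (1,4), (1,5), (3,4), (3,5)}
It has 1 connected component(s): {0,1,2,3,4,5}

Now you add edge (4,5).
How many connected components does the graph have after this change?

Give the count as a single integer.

Initial component count: 1
Add (4,5): endpoints already in same component. Count unchanged: 1.
New component count: 1

Answer: 1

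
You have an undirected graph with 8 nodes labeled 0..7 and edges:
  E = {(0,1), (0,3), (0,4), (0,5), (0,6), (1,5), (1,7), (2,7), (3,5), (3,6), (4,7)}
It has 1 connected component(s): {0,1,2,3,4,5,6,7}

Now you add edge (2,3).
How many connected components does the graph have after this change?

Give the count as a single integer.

Answer: 1

Derivation:
Initial component count: 1
Add (2,3): endpoints already in same component. Count unchanged: 1.
New component count: 1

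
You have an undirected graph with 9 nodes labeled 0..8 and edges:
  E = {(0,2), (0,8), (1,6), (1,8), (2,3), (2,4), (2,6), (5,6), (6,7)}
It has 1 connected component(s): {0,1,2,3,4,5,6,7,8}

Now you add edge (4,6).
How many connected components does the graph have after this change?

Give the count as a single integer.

Answer: 1

Derivation:
Initial component count: 1
Add (4,6): endpoints already in same component. Count unchanged: 1.
New component count: 1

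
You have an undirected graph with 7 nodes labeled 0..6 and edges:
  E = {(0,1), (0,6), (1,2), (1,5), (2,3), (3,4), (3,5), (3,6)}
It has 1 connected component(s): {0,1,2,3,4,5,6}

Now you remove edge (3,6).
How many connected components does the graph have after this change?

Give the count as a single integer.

Answer: 1

Derivation:
Initial component count: 1
Remove (3,6): not a bridge. Count unchanged: 1.
  After removal, components: {0,1,2,3,4,5,6}
New component count: 1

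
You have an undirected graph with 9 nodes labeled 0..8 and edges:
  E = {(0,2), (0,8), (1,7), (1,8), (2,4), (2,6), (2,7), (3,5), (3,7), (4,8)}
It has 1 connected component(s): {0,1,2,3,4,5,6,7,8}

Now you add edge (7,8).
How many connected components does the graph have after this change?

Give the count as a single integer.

Initial component count: 1
Add (7,8): endpoints already in same component. Count unchanged: 1.
New component count: 1

Answer: 1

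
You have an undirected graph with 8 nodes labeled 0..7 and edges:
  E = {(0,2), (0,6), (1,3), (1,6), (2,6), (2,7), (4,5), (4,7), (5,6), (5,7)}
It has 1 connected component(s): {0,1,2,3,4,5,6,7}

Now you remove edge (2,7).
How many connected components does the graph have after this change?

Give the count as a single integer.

Answer: 1

Derivation:
Initial component count: 1
Remove (2,7): not a bridge. Count unchanged: 1.
  After removal, components: {0,1,2,3,4,5,6,7}
New component count: 1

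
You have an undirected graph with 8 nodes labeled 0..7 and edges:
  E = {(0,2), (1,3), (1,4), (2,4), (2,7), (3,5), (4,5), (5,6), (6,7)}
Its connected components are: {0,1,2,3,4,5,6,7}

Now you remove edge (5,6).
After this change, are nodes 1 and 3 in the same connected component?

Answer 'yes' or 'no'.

Initial components: {0,1,2,3,4,5,6,7}
Removing edge (5,6): not a bridge — component count unchanged at 1.
New components: {0,1,2,3,4,5,6,7}
Are 1 and 3 in the same component? yes

Answer: yes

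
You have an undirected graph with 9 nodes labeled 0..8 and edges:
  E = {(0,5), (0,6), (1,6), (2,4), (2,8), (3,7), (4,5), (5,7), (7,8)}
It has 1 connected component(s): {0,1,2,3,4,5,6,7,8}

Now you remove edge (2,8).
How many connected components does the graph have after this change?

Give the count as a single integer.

Answer: 1

Derivation:
Initial component count: 1
Remove (2,8): not a bridge. Count unchanged: 1.
  After removal, components: {0,1,2,3,4,5,6,7,8}
New component count: 1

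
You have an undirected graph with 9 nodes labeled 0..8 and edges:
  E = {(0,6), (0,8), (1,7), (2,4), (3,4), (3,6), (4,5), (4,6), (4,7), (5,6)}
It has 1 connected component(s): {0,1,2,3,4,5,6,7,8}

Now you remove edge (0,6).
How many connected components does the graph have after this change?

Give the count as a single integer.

Answer: 2

Derivation:
Initial component count: 1
Remove (0,6): it was a bridge. Count increases: 1 -> 2.
  After removal, components: {0,8} {1,2,3,4,5,6,7}
New component count: 2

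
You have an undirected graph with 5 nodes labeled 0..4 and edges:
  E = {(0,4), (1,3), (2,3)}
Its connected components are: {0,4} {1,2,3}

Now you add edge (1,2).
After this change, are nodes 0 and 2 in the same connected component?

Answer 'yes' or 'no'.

Answer: no

Derivation:
Initial components: {0,4} {1,2,3}
Adding edge (1,2): both already in same component {1,2,3}. No change.
New components: {0,4} {1,2,3}
Are 0 and 2 in the same component? no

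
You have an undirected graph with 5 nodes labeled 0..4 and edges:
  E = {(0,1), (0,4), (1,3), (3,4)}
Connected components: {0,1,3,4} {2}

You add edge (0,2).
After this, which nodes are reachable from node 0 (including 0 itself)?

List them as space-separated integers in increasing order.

Before: nodes reachable from 0: {0,1,3,4}
Adding (0,2): merges 0's component with another. Reachability grows.
After: nodes reachable from 0: {0,1,2,3,4}

Answer: 0 1 2 3 4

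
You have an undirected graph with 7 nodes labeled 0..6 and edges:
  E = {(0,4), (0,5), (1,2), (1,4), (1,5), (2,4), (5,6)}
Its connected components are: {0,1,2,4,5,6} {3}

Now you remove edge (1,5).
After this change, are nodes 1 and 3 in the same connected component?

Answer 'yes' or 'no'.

Initial components: {0,1,2,4,5,6} {3}
Removing edge (1,5): not a bridge — component count unchanged at 2.
New components: {0,1,2,4,5,6} {3}
Are 1 and 3 in the same component? no

Answer: no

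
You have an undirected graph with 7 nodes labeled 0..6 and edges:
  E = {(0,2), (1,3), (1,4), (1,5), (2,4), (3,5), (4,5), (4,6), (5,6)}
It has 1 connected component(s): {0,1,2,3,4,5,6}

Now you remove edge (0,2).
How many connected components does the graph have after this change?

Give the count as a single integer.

Answer: 2

Derivation:
Initial component count: 1
Remove (0,2): it was a bridge. Count increases: 1 -> 2.
  After removal, components: {0} {1,2,3,4,5,6}
New component count: 2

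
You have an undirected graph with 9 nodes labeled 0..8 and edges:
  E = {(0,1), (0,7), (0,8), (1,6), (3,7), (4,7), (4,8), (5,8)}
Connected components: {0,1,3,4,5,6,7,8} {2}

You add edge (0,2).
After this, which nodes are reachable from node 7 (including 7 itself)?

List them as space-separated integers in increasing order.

Answer: 0 1 2 3 4 5 6 7 8

Derivation:
Before: nodes reachable from 7: {0,1,3,4,5,6,7,8}
Adding (0,2): merges 7's component with another. Reachability grows.
After: nodes reachable from 7: {0,1,2,3,4,5,6,7,8}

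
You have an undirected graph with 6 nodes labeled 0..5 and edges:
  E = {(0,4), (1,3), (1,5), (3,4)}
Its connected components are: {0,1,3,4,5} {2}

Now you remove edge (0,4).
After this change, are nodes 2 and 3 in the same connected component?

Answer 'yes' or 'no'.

Initial components: {0,1,3,4,5} {2}
Removing edge (0,4): it was a bridge — component count 2 -> 3.
New components: {0} {1,3,4,5} {2}
Are 2 and 3 in the same component? no

Answer: no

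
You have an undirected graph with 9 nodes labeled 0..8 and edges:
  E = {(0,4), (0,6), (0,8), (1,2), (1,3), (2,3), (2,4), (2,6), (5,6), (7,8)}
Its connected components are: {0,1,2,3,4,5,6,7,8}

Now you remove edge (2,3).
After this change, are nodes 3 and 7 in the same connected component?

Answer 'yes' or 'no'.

Answer: yes

Derivation:
Initial components: {0,1,2,3,4,5,6,7,8}
Removing edge (2,3): not a bridge — component count unchanged at 1.
New components: {0,1,2,3,4,5,6,7,8}
Are 3 and 7 in the same component? yes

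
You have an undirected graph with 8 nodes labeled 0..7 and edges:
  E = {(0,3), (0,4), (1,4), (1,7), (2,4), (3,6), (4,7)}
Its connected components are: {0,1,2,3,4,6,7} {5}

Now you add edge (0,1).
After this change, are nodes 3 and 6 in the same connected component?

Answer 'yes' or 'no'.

Answer: yes

Derivation:
Initial components: {0,1,2,3,4,6,7} {5}
Adding edge (0,1): both already in same component {0,1,2,3,4,6,7}. No change.
New components: {0,1,2,3,4,6,7} {5}
Are 3 and 6 in the same component? yes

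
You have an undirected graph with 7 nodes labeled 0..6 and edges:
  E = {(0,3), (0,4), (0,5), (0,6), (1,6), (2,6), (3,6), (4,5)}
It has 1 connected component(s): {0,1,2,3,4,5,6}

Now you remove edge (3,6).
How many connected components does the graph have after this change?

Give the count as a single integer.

Answer: 1

Derivation:
Initial component count: 1
Remove (3,6): not a bridge. Count unchanged: 1.
  After removal, components: {0,1,2,3,4,5,6}
New component count: 1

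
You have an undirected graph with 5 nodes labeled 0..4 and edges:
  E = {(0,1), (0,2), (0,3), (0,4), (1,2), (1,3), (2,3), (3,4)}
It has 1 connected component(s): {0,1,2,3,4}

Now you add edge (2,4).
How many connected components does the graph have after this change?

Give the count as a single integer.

Answer: 1

Derivation:
Initial component count: 1
Add (2,4): endpoints already in same component. Count unchanged: 1.
New component count: 1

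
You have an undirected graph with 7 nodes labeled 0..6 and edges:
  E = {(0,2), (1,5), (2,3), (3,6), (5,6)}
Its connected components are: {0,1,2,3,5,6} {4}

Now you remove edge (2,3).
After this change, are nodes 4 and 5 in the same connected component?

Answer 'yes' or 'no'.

Initial components: {0,1,2,3,5,6} {4}
Removing edge (2,3): it was a bridge — component count 2 -> 3.
New components: {0,2} {1,3,5,6} {4}
Are 4 and 5 in the same component? no

Answer: no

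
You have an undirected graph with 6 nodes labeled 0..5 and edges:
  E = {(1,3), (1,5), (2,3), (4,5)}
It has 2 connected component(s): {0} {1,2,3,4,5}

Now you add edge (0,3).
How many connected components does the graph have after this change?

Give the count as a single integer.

Initial component count: 2
Add (0,3): merges two components. Count decreases: 2 -> 1.
New component count: 1

Answer: 1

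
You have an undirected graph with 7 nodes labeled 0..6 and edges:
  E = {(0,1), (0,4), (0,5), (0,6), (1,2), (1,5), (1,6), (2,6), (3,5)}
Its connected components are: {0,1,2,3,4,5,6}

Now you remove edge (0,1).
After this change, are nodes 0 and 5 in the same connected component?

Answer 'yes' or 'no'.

Initial components: {0,1,2,3,4,5,6}
Removing edge (0,1): not a bridge — component count unchanged at 1.
New components: {0,1,2,3,4,5,6}
Are 0 and 5 in the same component? yes

Answer: yes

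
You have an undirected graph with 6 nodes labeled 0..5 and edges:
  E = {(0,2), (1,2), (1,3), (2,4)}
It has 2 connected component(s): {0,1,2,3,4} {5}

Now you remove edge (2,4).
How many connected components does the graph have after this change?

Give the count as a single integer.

Answer: 3

Derivation:
Initial component count: 2
Remove (2,4): it was a bridge. Count increases: 2 -> 3.
  After removal, components: {0,1,2,3} {4} {5}
New component count: 3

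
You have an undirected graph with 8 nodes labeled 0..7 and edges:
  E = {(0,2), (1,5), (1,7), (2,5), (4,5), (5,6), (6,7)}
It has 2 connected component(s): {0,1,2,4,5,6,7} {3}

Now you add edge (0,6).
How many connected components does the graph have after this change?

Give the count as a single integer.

Initial component count: 2
Add (0,6): endpoints already in same component. Count unchanged: 2.
New component count: 2

Answer: 2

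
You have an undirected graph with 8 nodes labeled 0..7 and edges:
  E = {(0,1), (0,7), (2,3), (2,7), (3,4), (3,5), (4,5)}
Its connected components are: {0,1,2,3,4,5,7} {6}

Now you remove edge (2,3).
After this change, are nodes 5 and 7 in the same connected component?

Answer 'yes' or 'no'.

Answer: no

Derivation:
Initial components: {0,1,2,3,4,5,7} {6}
Removing edge (2,3): it was a bridge — component count 2 -> 3.
New components: {0,1,2,7} {3,4,5} {6}
Are 5 and 7 in the same component? no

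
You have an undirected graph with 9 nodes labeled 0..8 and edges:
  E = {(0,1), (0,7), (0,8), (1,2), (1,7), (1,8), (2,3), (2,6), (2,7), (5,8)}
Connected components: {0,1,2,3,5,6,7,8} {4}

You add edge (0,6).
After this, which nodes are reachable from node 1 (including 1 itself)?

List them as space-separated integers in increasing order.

Answer: 0 1 2 3 5 6 7 8

Derivation:
Before: nodes reachable from 1: {0,1,2,3,5,6,7,8}
Adding (0,6): both endpoints already in same component. Reachability from 1 unchanged.
After: nodes reachable from 1: {0,1,2,3,5,6,7,8}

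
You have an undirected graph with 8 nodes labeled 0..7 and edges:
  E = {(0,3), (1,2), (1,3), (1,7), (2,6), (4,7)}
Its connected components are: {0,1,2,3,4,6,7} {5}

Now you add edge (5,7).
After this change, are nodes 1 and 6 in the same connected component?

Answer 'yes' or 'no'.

Initial components: {0,1,2,3,4,6,7} {5}
Adding edge (5,7): merges {5} and {0,1,2,3,4,6,7}.
New components: {0,1,2,3,4,5,6,7}
Are 1 and 6 in the same component? yes

Answer: yes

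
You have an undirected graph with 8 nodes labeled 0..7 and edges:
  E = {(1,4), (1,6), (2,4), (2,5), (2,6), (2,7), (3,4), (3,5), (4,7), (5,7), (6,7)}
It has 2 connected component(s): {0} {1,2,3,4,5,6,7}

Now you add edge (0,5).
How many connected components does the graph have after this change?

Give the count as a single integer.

Answer: 1

Derivation:
Initial component count: 2
Add (0,5): merges two components. Count decreases: 2 -> 1.
New component count: 1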